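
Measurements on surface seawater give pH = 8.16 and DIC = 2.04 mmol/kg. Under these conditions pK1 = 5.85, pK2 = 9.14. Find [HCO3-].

α₁ = 1 / (1 + [H⁺]/K1 + K2/[H⁺]) = 1 / (1 + 10^-2.31 + 10^-0.98)
   = 1 / (1 + 0.0048978 + 0.10471) = 1/1.1096 = 0.9012
[HCO3⁻] = α₁ × DIC = 0.9012 × 2.04 = 1.84 mmol/kg

[HCO3⁻] = 1.84 mmol/kg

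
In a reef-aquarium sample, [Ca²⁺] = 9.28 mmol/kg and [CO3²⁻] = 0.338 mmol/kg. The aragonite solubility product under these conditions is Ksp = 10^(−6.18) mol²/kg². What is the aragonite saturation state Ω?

Ksp = 10^(−6.18) = 6.607×10^-7
Ω = [Ca²⁺][CO3²⁻]/Ksp = (9.28×10^-3)(0.338×10^-3) / 6.607×10^-7 = 4.75

Ω = 4.75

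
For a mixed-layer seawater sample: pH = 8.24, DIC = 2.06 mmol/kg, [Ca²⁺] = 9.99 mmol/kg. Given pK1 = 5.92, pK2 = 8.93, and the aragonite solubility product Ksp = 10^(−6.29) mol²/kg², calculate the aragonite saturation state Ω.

α₂ = 1 / (1 + [H⁺]/K2 + [H⁺]²/(K1K2)) = 1 / (1 + 10^+0.69 + 10^-1.63)
   = 1 / (1 + 4.8978 + 0.023442) = 1/5.9212 = 0.1689
[CO3²⁻] = α₂ × DIC = 0.1689 × 2.06 = 0.3479 mmol/kg
Ksp = 10^(−6.29) = 5.129×10^-7
Ω = [Ca²⁺][CO3²⁻]/Ksp = (9.99×10^-3)(3.479×10^-4) / 5.129×10^-7 = 6.78

Ω = 6.78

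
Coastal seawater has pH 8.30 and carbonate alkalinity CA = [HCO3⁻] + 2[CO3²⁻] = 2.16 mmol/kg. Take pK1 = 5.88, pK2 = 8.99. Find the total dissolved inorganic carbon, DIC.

CA = [HCO3⁻] + 2[CO3²⁻] = (α₁ + 2α₂)·DIC
At pH 8.30: [H⁺]/K1 = 10^-2.42 = 0.0038019, K2/[H⁺] = 10^-0.69 = 0.20417
α₁ = 1/(1 + 0.0038019 + 0.20417) = 1/1.2080 = 0.8278; α₂ = α₁·K2/[H⁺] = 0.1690
α₁ + 2α₂ = 1.1659
DIC = CA / (α₁ + 2α₂) = 2.16 / 1.1659 = 1.85 mmol/kg

DIC = 1.85 mmol/kg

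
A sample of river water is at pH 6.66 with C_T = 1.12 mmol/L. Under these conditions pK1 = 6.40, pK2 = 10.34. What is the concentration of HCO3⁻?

α₁ = 1 / (1 + [H⁺]/K1 + K2/[H⁺]) = 1 / (1 + 10^-0.26 + 10^-3.68)
   = 1 / (1 + 0.54954 + 0.00020893) = 1/1.5497 = 0.6453
[HCO3⁻] = α₁ × DIC = 0.6453 × 1.12 = 0.723 mmol/L

[HCO3⁻] = 0.723 mmol/L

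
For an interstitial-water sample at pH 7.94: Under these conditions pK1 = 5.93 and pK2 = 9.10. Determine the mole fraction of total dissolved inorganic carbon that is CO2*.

α₀ = 0.00906

α₀ = 1 / (1 + K1/[H⁺] + K1K2/[H⁺]²) = 1 / (1 + 10^+2.01 + 10^+0.85)
   = 1 / (1 + 102.33 + 7.0795) = 1/110.41 = 0.009057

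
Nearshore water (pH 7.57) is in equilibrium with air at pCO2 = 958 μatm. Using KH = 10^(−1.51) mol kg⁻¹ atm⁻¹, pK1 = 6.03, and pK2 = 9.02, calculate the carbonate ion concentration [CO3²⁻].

[CO2*] = KH · pCO2 = 10^(−1.51) × 958×10^-6 = 2.961×10^-5 mol/kg
α₀ = 1/(1 + K1/[H⁺] + K1K2/[H⁺]²) = 1/(1 + 10^+1.54 + 10^+0.09) = 0.02710
DIC = [CO2*]/α₀ = 2.961×10^-5 / 0.02710 = 1.093 mmol/kg
[CO3²⁻] = α₂·DIC; α₂ = 0.03334, so [CO3²⁻] = 0.03334 × 1.093 = 0.0364 mmol/kg

[CO3²⁻] = 0.0364 mmol/kg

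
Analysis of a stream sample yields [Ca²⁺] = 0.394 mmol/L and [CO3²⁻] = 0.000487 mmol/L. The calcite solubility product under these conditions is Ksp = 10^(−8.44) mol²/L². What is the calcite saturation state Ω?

Ω = 0.0528

Ksp = 10^(−8.44) = 3.631×10^-9
Ω = [Ca²⁺][CO3²⁻]/Ksp = (0.394×10^-3)(0.000487×10^-3) / 3.631×10^-9 = 0.0528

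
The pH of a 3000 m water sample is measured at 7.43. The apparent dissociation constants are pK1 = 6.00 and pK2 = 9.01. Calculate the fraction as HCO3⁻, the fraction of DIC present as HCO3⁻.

α₁ = 0.940

α₁ = 1 / (1 + [H⁺]/K1 + K2/[H⁺]) = 1 / (1 + 10^-1.43 + 10^-1.58)
   = 1 / (1 + 0.037154 + 0.026303) = 1/1.0635 = 0.9403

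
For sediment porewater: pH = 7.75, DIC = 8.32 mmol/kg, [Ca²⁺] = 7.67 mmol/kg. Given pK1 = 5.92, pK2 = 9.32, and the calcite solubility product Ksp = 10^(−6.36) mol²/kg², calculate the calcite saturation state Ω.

Ω = 3.78

α₂ = 1 / (1 + [H⁺]/K2 + [H⁺]²/(K1K2)) = 1 / (1 + 10^+1.57 + 10^-0.26)
   = 1 / (1 + 37.154 + 0.54954) = 1/38.703 = 0.02584
[CO3²⁻] = α₂ × DIC = 0.02584 × 8.32 = 0.2150 mmol/kg
Ksp = 10^(−6.36) = 4.365×10^-7
Ω = [Ca²⁺][CO3²⁻]/Ksp = (7.67×10^-3)(2.150×10^-4) / 4.365×10^-7 = 3.78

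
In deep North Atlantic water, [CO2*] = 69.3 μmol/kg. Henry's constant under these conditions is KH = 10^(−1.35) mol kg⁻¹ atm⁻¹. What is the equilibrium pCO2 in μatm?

pCO2 = 1550 μatm

KH = 10^(−1.35) = 4.467×10^-2 mol kg⁻¹ atm⁻¹
pCO2 = [CO2*]/KH = 69.3×10^-6 / 4.467×10^-2 = 1.55×10^-3 atm = 1550 μatm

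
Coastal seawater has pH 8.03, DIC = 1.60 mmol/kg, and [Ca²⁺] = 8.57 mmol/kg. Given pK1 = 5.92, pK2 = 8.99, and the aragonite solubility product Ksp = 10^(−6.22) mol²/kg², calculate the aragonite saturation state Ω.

Ω = 2.23

α₂ = 1 / (1 + [H⁺]/K2 + [H⁺]²/(K1K2)) = 1 / (1 + 10^+0.96 + 10^-1.15)
   = 1 / (1 + 9.1201 + 0.070795) = 1/10.191 = 0.09813
[CO3²⁻] = α₂ × DIC = 0.09813 × 1.60 = 0.1570 mmol/kg
Ksp = 10^(−6.22) = 6.026×10^-7
Ω = [Ca²⁺][CO3²⁻]/Ksp = (8.57×10^-3)(1.570×10^-4) / 6.026×10^-7 = 2.23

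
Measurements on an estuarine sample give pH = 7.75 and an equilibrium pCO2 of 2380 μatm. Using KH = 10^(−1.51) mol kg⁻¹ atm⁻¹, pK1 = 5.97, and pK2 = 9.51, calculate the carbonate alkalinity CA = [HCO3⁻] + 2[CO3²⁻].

[CO2*] = KH · pCO2 = 10^(−1.51) × 2380×10^-6 = 7.355×10^-5 mol/kg
α₀ = 1/(1 + K1/[H⁺] + K1K2/[H⁺]²) = 1/(1 + 10^+1.78 + 10^+0.02) = 0.01605
DIC = [CO2*]/α₀ = 7.355×10^-5 / 0.01605 = 4.582 mmol/kg
CA = (α₁ + 2α₂)·DIC = (0.9671 + 2×0.01681) × 4.582 = 4.59 mmol/kg

CA = 4.59 mmol/kg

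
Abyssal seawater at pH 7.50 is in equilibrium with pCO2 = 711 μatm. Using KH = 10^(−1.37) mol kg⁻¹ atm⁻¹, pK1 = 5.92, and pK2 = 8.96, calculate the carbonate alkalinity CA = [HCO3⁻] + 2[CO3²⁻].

CA = 1.23 mmol/kg

[CO2*] = KH · pCO2 = 10^(−1.37) × 711×10^-6 = 3.033×10^-5 mol/kg
α₀ = 1/(1 + K1/[H⁺] + K1K2/[H⁺]²) = 1/(1 + 10^+1.58 + 10^+0.12) = 0.02479
DIC = [CO2*]/α₀ = 3.033×10^-5 / 0.02479 = 1.223 mmol/kg
CA = (α₁ + 2α₂)·DIC = (0.9425 + 2×0.03268) × 1.223 = 1.23 mmol/kg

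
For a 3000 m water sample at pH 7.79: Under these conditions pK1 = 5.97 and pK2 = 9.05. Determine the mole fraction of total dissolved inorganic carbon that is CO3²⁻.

α₂ = 0.0514

α₂ = 1 / (1 + [H⁺]/K2 + [H⁺]²/(K1K2)) = 1 / (1 + 10^+1.26 + 10^-0.56)
   = 1 / (1 + 18.197 + 0.27542) = 1/19.472 = 0.05135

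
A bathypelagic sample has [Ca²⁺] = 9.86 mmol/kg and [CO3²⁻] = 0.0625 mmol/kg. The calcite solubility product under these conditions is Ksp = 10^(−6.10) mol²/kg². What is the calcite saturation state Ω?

Ω = 0.776

Ksp = 10^(−6.10) = 7.943×10^-7
Ω = [Ca²⁺][CO3²⁻]/Ksp = (9.86×10^-3)(0.0625×10^-3) / 7.943×10^-7 = 0.776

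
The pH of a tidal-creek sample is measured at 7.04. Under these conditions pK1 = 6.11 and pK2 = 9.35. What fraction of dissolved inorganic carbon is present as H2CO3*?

α₀ = 1 / (1 + K1/[H⁺] + K1K2/[H⁺]²) = 1 / (1 + 10^+0.93 + 10^-1.38)
   = 1 / (1 + 8.5114 + 0.041687) = 1/9.5531 = 0.1047

α₀ = 0.105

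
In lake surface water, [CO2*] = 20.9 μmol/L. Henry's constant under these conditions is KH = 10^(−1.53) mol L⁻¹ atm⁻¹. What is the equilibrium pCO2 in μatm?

KH = 10^(−1.53) = 2.951×10^-2 mol L⁻¹ atm⁻¹
pCO2 = [CO2*]/KH = 20.9×10^-6 / 2.951×10^-2 = 7.08×10^-4 atm = 708 μatm

pCO2 = 708 μatm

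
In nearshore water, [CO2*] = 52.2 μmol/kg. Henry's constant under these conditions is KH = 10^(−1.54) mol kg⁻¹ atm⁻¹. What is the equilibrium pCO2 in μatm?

KH = 10^(−1.54) = 2.884×10^-2 mol kg⁻¹ atm⁻¹
pCO2 = [CO2*]/KH = 52.2×10^-6 / 2.884×10^-2 = 1.81×10^-3 atm = 1810 μatm

pCO2 = 1810 μatm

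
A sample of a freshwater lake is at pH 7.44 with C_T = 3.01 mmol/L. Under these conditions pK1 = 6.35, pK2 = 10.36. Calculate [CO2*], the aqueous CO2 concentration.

[CO2*] = 0.226 mmol/L

α₀ = 1 / (1 + K1/[H⁺] + K1K2/[H⁺]²) = 1 / (1 + 10^+1.09 + 10^-1.83)
   = 1 / (1 + 12.303 + 0.014791) = 1/13.317 = 0.07509
[CO2*] = α₀ × DIC = 0.07509 × 3.01 = 0.226 mmol/L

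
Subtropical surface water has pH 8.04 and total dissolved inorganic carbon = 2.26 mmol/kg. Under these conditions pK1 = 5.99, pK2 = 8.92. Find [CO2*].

α₀ = 1 / (1 + K1/[H⁺] + K1K2/[H⁺]²) = 1 / (1 + 10^+2.05 + 10^+1.17)
   = 1 / (1 + 112.20 + 14.791) = 1/127.99 = 0.007813
[CO2*] = α₀ × DIC = 0.007813 × 2.26 = 0.0177 mmol/kg = 17.7 μmol/kg

[CO2*] = 17.7 μmol/kg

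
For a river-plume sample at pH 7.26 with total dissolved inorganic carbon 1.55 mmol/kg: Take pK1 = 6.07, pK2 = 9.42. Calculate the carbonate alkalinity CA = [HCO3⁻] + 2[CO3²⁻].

CA = [HCO3⁻] + 2[CO3²⁻] = (α₁ + 2α₂)·DIC
At pH 7.26: [H⁺]/K1 = 10^-1.19 = 0.064565, K2/[H⁺] = 10^-2.16 = 0.0069183
α₁ = 1/(1 + 0.064565 + 0.0069183) = 1/1.0715 = 0.9333; α₂ = α₁·K2/[H⁺] = 0.006457
α₁ + 2α₂ = 0.9462
CA = 0.9462 × 1.55 = 1.47 mmol/kg

CA = 1.47 mmol/kg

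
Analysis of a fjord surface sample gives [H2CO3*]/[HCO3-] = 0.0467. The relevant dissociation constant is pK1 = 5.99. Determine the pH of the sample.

pH = 7.32

From K1 = [H⁺][HCO3-]/[H2CO3*]:  pH = pK1 − log₁₀([H2CO3*]/[HCO3-])
log₁₀(0.0467) = -1.331
pH = 5.99 − (-1.331) = 7.32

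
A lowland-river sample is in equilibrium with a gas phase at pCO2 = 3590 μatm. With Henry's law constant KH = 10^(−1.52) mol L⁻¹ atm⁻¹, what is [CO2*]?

KH = 10^(−1.52) = 3.020×10^-2 mol L⁻¹ atm⁻¹
[CO2*] = KH · pCO2 = 3.020×10^-2 × 3590×10^-6 atm = 1.08×10^-4 mol/L

[CO2*] = 108 μmol/L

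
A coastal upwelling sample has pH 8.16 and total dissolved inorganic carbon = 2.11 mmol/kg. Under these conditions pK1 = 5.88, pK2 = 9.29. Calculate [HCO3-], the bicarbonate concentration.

[HCO3⁻] = 1.95 mmol/kg

α₁ = 1 / (1 + [H⁺]/K1 + K2/[H⁺]) = 1 / (1 + 10^-2.28 + 10^-1.13)
   = 1 / (1 + 0.0052481 + 0.074131) = 1/1.0794 = 0.9265
[HCO3⁻] = α₁ × DIC = 0.9265 × 2.11 = 1.95 mmol/kg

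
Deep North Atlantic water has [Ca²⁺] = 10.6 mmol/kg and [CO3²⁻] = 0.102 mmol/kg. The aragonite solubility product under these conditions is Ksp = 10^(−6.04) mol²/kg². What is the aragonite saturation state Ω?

Ω = 1.19

Ksp = 10^(−6.04) = 9.120×10^-7
Ω = [Ca²⁺][CO3²⁻]/Ksp = (10.6×10^-3)(0.102×10^-3) / 9.120×10^-7 = 1.19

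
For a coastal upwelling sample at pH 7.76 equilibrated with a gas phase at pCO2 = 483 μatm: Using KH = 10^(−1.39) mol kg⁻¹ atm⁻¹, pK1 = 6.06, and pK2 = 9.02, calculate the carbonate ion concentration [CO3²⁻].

[CO2*] = KH · pCO2 = 10^(−1.39) × 483×10^-6 = 1.968×10^-5 mol/kg
α₀ = 1/(1 + K1/[H⁺] + K1K2/[H⁺]²) = 1/(1 + 10^+1.70 + 10^+0.44) = 0.01856
DIC = [CO2*]/α₀ = 1.968×10^-5 / 0.01856 = 1.060 mmol/kg
[CO3²⁻] = α₂·DIC; α₂ = 0.05112, so [CO3²⁻] = 0.05112 × 1.060 = 0.0542 mmol/kg

[CO3²⁻] = 0.0542 mmol/kg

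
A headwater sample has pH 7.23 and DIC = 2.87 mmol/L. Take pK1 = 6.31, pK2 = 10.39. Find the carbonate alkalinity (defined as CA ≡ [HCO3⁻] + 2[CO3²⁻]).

CA = 2.56 mmol/L

CA = [HCO3⁻] + 2[CO3²⁻] = (α₁ + 2α₂)·DIC
At pH 7.23: [H⁺]/K1 = 10^-0.92 = 0.12023, K2/[H⁺] = 10^-3.16 = 0.00069183
α₁ = 1/(1 + 0.12023 + 0.00069183) = 1/1.1209 = 0.8921; α₂ = α₁·K2/[H⁺] = 0.0006172
α₁ + 2α₂ = 0.8934
CA = 0.8934 × 2.87 = 2.56 mmol/L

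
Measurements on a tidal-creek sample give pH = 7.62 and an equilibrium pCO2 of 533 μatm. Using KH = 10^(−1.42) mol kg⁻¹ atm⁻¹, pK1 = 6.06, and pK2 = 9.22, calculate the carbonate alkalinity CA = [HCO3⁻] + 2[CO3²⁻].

CA = 0.773 mmol/kg

[CO2*] = KH · pCO2 = 10^(−1.42) × 533×10^-6 = 2.026×10^-5 mol/kg
α₀ = 1/(1 + K1/[H⁺] + K1K2/[H⁺]²) = 1/(1 + 10^+1.56 + 10^-0.04) = 0.02616
DIC = [CO2*]/α₀ = 2.026×10^-5 / 0.02616 = 0.7745 mmol/kg
CA = (α₁ + 2α₂)·DIC = (0.9500 + 2×0.02386) × 0.7745 = 0.773 mmol/kg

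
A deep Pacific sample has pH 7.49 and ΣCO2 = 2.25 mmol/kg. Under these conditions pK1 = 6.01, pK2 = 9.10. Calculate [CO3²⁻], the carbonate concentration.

α₂ = 1 / (1 + [H⁺]/K2 + [H⁺]²/(K1K2)) = 1 / (1 + 10^+1.61 + 10^+0.13)
   = 1 / (1 + 40.738 + 1.3490) = 1/43.087 = 0.02321
[CO3²⁻] = α₂ × DIC = 0.02321 × 2.25 = 0.0522 mmol/kg

[CO3²⁻] = 0.0522 mmol/kg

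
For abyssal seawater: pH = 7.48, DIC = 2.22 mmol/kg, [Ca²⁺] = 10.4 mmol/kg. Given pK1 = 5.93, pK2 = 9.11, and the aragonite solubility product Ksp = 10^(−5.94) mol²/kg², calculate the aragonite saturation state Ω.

α₂ = 1 / (1 + [H⁺]/K2 + [H⁺]²/(K1K2)) = 1 / (1 + 10^+1.63 + 10^+0.08)
   = 1 / (1 + 42.658 + 1.2023) = 1/44.860 = 0.02229
[CO3²⁻] = α₂ × DIC = 0.02229 × 2.22 = 0.04949 mmol/kg
Ksp = 10^(−5.94) = 1.148×10^-6
Ω = [Ca²⁺][CO3²⁻]/Ksp = (10.4×10^-3)(4.949×10^-5) / 1.148×10^-6 = 0.448

Ω = 0.448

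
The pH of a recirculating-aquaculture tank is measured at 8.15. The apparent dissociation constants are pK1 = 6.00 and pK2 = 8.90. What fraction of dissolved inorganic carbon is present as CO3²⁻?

α₂ = 1 / (1 + [H⁺]/K2 + [H⁺]²/(K1K2)) = 1 / (1 + 10^+0.75 + 10^-1.40)
   = 1 / (1 + 5.6234 + 0.039811) = 1/6.6632 = 0.1501

α₂ = 0.150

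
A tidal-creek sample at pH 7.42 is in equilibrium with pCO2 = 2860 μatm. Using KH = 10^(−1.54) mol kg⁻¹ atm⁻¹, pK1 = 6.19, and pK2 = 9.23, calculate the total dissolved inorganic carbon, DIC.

DIC = 1.50 mmol/kg

[CO2*] = KH · pCO2 = 10^(−1.54) × 2860×10^-6 = 8.248×10^-5 mol/kg
α₀ = 1/(1 + K1/[H⁺] + K1K2/[H⁺]²) = 1/(1 + 10^+1.23 + 10^-0.58) = 0.05481
DIC = [CO2*]/α₀ = 8.248×10^-5 / 0.05481 = 1.50 mmol/kg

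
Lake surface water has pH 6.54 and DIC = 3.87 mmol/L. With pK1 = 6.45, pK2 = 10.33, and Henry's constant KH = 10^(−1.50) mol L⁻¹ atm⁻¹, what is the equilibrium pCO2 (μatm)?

pCO2 = 5.49×10^4 μatm

α₀ = 1 / (1 + K1/[H⁺] + K1K2/[H⁺]²) = 1 / (1 + 10^+0.09 + 10^-3.70)
   = 1 / (1 + 1.2303 + 0.00019953) = 1/2.2305 = 0.4483
[CO2*] = α₀ × DIC = 0.4483 × 3.87 = 1.735 mmol/L
pCO2 = [CO2*]/KH = 1.735×10^-3 / 3.162×10^-2 = 5.49×10^4 μatm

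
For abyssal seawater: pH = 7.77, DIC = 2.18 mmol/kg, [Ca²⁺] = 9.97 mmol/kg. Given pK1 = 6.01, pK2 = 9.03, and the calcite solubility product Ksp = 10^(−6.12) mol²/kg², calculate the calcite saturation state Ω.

α₂ = 1 / (1 + [H⁺]/K2 + [H⁺]²/(K1K2)) = 1 / (1 + 10^+1.26 + 10^-0.50)
   = 1 / (1 + 18.197 + 0.31623) = 1/19.513 = 0.05125
[CO3²⁻] = α₂ × DIC = 0.05125 × 2.18 = 0.1117 mmol/kg
Ksp = 10^(−6.12) = 7.586×10^-7
Ω = [Ca²⁺][CO3²⁻]/Ksp = (9.97×10^-3)(1.117×10^-4) / 7.586×10^-7 = 1.47

Ω = 1.47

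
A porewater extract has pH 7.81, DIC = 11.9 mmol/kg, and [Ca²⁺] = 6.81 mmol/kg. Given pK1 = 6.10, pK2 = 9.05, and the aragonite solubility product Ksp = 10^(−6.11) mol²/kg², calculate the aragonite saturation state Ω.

Ω = 5.58

α₂ = 1 / (1 + [H⁺]/K2 + [H⁺]²/(K1K2)) = 1 / (1 + 10^+1.24 + 10^-0.47)
   = 1 / (1 + 17.378 + 0.33884) = 1/18.717 = 0.05343
[CO3²⁻] = α₂ × DIC = 0.05343 × 11.9 = 0.6358 mmol/kg
Ksp = 10^(−6.11) = 7.762×10^-7
Ω = [Ca²⁺][CO3²⁻]/Ksp = (6.81×10^-3)(6.358×10^-4) / 7.762×10^-7 = 5.58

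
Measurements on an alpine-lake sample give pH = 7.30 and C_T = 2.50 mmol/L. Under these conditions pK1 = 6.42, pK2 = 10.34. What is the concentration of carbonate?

[CO3²⁻] = 2.01 μmol/L

α₂ = 1 / (1 + [H⁺]/K2 + [H⁺]²/(K1K2)) = 1 / (1 + 10^+3.04 + 10^+2.16)
   = 1 / (1 + 1096.5 + 144.54) = 1/1242.0 = 0.0008051
[CO3²⁻] = α₂ × DIC = 0.0008051 × 2.50 = 0.00201 mmol/L = 2.01 μmol/L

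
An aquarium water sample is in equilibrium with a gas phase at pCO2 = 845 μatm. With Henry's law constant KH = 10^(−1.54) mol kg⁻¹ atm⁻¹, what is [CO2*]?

[CO2*] = 24.4 μmol/kg

KH = 10^(−1.54) = 2.884×10^-2 mol kg⁻¹ atm⁻¹
[CO2*] = KH · pCO2 = 2.884×10^-2 × 845×10^-6 atm = 2.44×10^-5 mol/kg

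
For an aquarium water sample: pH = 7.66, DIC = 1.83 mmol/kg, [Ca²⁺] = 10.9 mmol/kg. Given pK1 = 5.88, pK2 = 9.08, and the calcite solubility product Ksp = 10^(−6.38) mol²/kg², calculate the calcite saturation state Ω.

Ω = 1.72

α₂ = 1 / (1 + [H⁺]/K2 + [H⁺]²/(K1K2)) = 1 / (1 + 10^+1.42 + 10^-0.36)
   = 1 / (1 + 26.303 + 0.43652) = 1/27.739 = 0.03605
[CO3²⁻] = α₂ × DIC = 0.03605 × 1.83 = 0.06597 mmol/kg
Ksp = 10^(−6.38) = 4.169×10^-7
Ω = [Ca²⁺][CO3²⁻]/Ksp = (10.9×10^-3)(6.597×10^-5) / 4.169×10^-7 = 1.72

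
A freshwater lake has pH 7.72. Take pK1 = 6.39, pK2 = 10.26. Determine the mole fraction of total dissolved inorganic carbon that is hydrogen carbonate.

α₁ = 0.953

α₁ = 1 / (1 + [H⁺]/K1 + K2/[H⁺]) = 1 / (1 + 10^-1.33 + 10^-2.54)
   = 1 / (1 + 0.046774 + 0.0028840) = 1/1.0497 = 0.9527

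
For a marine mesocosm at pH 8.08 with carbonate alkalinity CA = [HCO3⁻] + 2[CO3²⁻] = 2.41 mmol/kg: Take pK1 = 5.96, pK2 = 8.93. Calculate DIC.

CA = [HCO3⁻] + 2[CO3²⁻] = (α₁ + 2α₂)·DIC
At pH 8.08: [H⁺]/K1 = 10^-2.12 = 0.0075858, K2/[H⁺] = 10^-0.85 = 0.14125
α₁ = 1/(1 + 0.0075858 + 0.14125) = 1/1.1488 = 0.8704; α₂ = α₁·K2/[H⁺] = 0.1230
α₁ + 2α₂ = 1.1164
DIC = CA / (α₁ + 2α₂) = 2.41 / 1.1164 = 2.16 mmol/kg

DIC = 2.16 mmol/kg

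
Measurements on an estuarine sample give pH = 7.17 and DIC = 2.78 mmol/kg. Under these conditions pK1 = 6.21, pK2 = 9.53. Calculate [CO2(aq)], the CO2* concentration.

α₀ = 1 / (1 + K1/[H⁺] + K1K2/[H⁺]²) = 1 / (1 + 10^+0.96 + 10^-1.40)
   = 1 / (1 + 9.1201 + 0.039811) = 1/10.160 = 0.09843
[CO2*] = α₀ × DIC = 0.09843 × 2.78 = 0.274 mmol/kg

[CO2*] = 0.274 mmol/kg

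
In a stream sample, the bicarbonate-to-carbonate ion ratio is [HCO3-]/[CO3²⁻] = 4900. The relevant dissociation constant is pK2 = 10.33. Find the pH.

pH = 6.64

From K2 = [H⁺][CO3²⁻]/[HCO3-]:  pH = pK2 − log₁₀([HCO3-]/[CO3²⁻])
log₁₀(4900) = +3.690
pH = 10.33 − (+3.690) = 6.64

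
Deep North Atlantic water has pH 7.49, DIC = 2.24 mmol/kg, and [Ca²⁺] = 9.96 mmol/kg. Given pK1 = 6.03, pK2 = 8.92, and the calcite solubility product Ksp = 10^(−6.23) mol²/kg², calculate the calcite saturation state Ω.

Ω = 1.31

α₂ = 1 / (1 + [H⁺]/K2 + [H⁺]²/(K1K2)) = 1 / (1 + 10^+1.43 + 10^-0.03)
   = 1 / (1 + 26.915 + 0.93325) = 1/28.849 = 0.03466
[CO3²⁻] = α₂ × DIC = 0.03466 × 2.24 = 0.07765 mmol/kg
Ksp = 10^(−6.23) = 5.888×10^-7
Ω = [Ca²⁺][CO3²⁻]/Ksp = (9.96×10^-3)(7.765×10^-5) / 5.888×10^-7 = 1.31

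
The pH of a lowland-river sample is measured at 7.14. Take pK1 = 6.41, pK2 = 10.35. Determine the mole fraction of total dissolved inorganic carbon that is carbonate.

α₂ = 1 / (1 + [H⁺]/K2 + [H⁺]²/(K1K2)) = 1 / (1 + 10^+3.21 + 10^+2.48)
   = 1 / (1 + 1621.8 + 302.00) = 1/1924.8 = 0.0005195

α₂ = 0.000520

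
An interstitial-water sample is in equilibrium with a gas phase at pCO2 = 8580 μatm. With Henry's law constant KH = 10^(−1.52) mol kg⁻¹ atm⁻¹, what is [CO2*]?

[CO2*] = 259 μmol/kg

KH = 10^(−1.52) = 3.020×10^-2 mol kg⁻¹ atm⁻¹
[CO2*] = KH · pCO2 = 3.020×10^-2 × 8580×10^-6 atm = 2.59×10^-4 mol/kg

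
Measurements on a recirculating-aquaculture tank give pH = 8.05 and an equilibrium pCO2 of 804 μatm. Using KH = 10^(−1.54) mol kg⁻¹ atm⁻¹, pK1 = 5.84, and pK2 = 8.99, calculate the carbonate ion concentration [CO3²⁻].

[CO2*] = KH · pCO2 = 10^(−1.54) × 804×10^-6 = 2.319×10^-5 mol/kg
α₀ = 1/(1 + K1/[H⁺] + K1K2/[H⁺]²) = 1/(1 + 10^+2.21 + 10^+1.27) = 0.005500
DIC = [CO2*]/α₀ = 2.319×10^-5 / 0.005500 = 4.216 mmol/kg
[CO3²⁻] = α₂·DIC; α₂ = 0.1024, so [CO3²⁻] = 0.1024 × 4.216 = 0.432 mmol/kg

[CO3²⁻] = 0.432 mmol/kg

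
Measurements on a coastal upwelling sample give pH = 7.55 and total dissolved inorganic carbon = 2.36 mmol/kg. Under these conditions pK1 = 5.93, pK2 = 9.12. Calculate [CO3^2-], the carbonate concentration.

α₂ = 1 / (1 + [H⁺]/K2 + [H⁺]²/(K1K2)) = 1 / (1 + 10^+1.57 + 10^-0.05)
   = 1 / (1 + 37.154 + 0.89125) = 1/39.045 = 0.02561
[CO3²⁻] = α₂ × DIC = 0.02561 × 2.36 = 0.0604 mmol/kg

[CO3²⁻] = 0.0604 mmol/kg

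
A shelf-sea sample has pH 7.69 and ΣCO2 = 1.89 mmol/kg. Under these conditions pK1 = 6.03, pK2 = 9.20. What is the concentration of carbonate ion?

α₂ = 1 / (1 + [H⁺]/K2 + [H⁺]²/(K1K2)) = 1 / (1 + 10^+1.51 + 10^-0.15)
   = 1 / (1 + 32.359 + 0.70795) = 1/34.067 = 0.02935
[CO3²⁻] = α₂ × DIC = 0.02935 × 1.89 = 0.0555 mmol/kg

[CO3²⁻] = 0.0555 mmol/kg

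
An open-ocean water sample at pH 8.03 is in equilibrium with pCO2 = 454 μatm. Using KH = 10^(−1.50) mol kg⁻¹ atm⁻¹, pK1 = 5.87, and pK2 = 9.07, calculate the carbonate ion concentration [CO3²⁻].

[CO3²⁻] = 0.189 mmol/kg

[CO2*] = KH · pCO2 = 10^(−1.50) × 454×10^-6 = 1.436×10^-5 mol/kg
α₀ = 1/(1 + K1/[H⁺] + K1K2/[H⁺]²) = 1/(1 + 10^+2.16 + 10^+1.12) = 0.006300
DIC = [CO2*]/α₀ = 1.436×10^-5 / 0.006300 = 2.279 mmol/kg
[CO3²⁻] = α₂·DIC; α₂ = 0.08305, so [CO3²⁻] = 0.08305 × 2.279 = 0.189 mmol/kg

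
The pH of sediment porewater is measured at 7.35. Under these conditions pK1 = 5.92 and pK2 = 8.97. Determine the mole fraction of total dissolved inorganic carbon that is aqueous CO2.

α₀ = 1 / (1 + K1/[H⁺] + K1K2/[H⁺]²) = 1 / (1 + 10^+1.43 + 10^-0.19)
   = 1 / (1 + 26.915 + 0.64565) = 1/28.561 = 0.03501

α₀ = 0.0350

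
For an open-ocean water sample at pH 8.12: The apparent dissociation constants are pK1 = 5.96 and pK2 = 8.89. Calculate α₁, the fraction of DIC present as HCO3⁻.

α₁ = 1 / (1 + [H⁺]/K1 + K2/[H⁺]) = 1 / (1 + 10^-2.16 + 10^-0.77)
   = 1 / (1 + 0.0069183 + 0.16982) = 1/1.1767 = 0.8498

α₁ = 0.850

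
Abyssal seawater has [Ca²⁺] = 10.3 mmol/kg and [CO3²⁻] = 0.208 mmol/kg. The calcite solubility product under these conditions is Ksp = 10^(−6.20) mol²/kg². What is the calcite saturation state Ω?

Ω = 3.40

Ksp = 10^(−6.20) = 6.310×10^-7
Ω = [Ca²⁺][CO3²⁻]/Ksp = (10.3×10^-3)(0.208×10^-3) / 6.310×10^-7 = 3.40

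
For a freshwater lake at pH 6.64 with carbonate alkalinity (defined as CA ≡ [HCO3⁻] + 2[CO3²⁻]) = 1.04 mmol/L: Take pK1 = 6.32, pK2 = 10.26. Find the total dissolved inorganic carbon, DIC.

CA = [HCO3⁻] + 2[CO3²⁻] = (α₁ + 2α₂)·DIC
At pH 6.64: [H⁺]/K1 = 10^-0.32 = 0.47863, K2/[H⁺] = 10^-3.62 = 0.00023988
α₁ = 1/(1 + 0.47863 + 0.00023988) = 1/1.4789 = 0.6762; α₂ = α₁·K2/[H⁺] = 0.0001622
α₁ + 2α₂ = 0.6765
DIC = CA / (α₁ + 2α₂) = 1.04 / 0.6765 = 1.54 mmol/L

DIC = 1.54 mmol/L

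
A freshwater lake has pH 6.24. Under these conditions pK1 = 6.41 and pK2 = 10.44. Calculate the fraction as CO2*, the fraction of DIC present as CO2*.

α₀ = 1 / (1 + K1/[H⁺] + K1K2/[H⁺]²) = 1 / (1 + 10^-0.17 + 10^-4.37)
   = 1 / (1 + 0.67608 + 4.2658×10^-5) = 1/1.6761 = 0.5966

α₀ = 0.597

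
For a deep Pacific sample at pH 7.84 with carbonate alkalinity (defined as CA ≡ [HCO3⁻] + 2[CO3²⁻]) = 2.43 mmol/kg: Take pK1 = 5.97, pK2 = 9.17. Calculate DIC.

CA = [HCO3⁻] + 2[CO3²⁻] = (α₁ + 2α₂)·DIC
At pH 7.84: [H⁺]/K1 = 10^-1.87 = 0.013490, K2/[H⁺] = 10^-1.33 = 0.046774
α₁ = 1/(1 + 0.013490 + 0.046774) = 1/1.0603 = 0.9432; α₂ = α₁·K2/[H⁺] = 0.04412
α₁ + 2α₂ = 1.0314
DIC = CA / (α₁ + 2α₂) = 2.43 / 1.0314 = 2.36 mmol/kg

DIC = 2.36 mmol/kg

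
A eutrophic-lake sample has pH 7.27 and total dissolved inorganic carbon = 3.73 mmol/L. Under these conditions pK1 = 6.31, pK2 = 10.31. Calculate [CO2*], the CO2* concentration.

[CO2*] = 0.368 mmol/L

α₀ = 1 / (1 + K1/[H⁺] + K1K2/[H⁺]²) = 1 / (1 + 10^+0.96 + 10^-2.08)
   = 1 / (1 + 9.1201 + 0.0083176) = 1/10.128 = 0.09873
[CO2*] = α₀ × DIC = 0.09873 × 3.73 = 0.368 mmol/L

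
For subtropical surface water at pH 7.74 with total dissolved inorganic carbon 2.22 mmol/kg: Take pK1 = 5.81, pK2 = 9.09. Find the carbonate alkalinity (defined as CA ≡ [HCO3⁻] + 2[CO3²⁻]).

CA = 2.29 mmol/kg

CA = [HCO3⁻] + 2[CO3²⁻] = (α₁ + 2α₂)·DIC
At pH 7.74: [H⁺]/K1 = 10^-1.93 = 0.011749, K2/[H⁺] = 10^-1.35 = 0.044668
α₁ = 1/(1 + 0.011749 + 0.044668) = 1/1.0564 = 0.9466; α₂ = α₁·K2/[H⁺] = 0.04228
α₁ + 2α₂ = 1.0312
CA = 1.0312 × 2.22 = 2.29 mmol/kg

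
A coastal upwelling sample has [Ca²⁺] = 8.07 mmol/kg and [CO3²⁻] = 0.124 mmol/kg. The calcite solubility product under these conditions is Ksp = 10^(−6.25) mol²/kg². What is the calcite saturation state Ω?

Ω = 1.78

Ksp = 10^(−6.25) = 5.623×10^-7
Ω = [Ca²⁺][CO3²⁻]/Ksp = (8.07×10^-3)(0.124×10^-3) / 5.623×10^-7 = 1.78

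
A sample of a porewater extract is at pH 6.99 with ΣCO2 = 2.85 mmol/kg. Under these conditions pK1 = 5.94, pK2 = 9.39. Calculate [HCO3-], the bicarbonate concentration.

α₁ = 1 / (1 + [H⁺]/K1 + K2/[H⁺]) = 1 / (1 + 10^-1.05 + 10^-2.40)
   = 1 / (1 + 0.089125 + 0.0039811) = 1/1.0931 = 0.9148
[HCO3⁻] = α₁ × DIC = 0.9148 × 2.85 = 2.61 mmol/kg

[HCO3⁻] = 2.61 mmol/kg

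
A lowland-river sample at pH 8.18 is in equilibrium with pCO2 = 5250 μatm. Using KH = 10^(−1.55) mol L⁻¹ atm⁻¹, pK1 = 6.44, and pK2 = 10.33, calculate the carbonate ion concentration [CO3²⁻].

[CO2*] = KH · pCO2 = 10^(−1.55) × 5250×10^-6 = 1.480×10^-4 mol/L
α₀ = 1/(1 + K1/[H⁺] + K1K2/[H⁺]²) = 1/(1 + 10^+1.74 + 10^-0.41) = 0.01775
DIC = [CO2*]/α₀ = 1.480×10^-4 / 0.01775 = 8.337 mmol/L
[CO3²⁻] = α₂·DIC; α₂ = 0.006905, so [CO3²⁻] = 0.006905 × 8.337 = 0.0576 mmol/L

[CO3²⁻] = 0.0576 mmol/L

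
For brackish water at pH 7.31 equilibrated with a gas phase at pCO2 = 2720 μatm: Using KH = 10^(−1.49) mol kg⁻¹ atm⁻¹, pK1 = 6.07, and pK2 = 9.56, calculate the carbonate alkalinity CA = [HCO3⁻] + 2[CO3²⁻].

CA = 1.55 mmol/kg

[CO2*] = KH · pCO2 = 10^(−1.49) × 2720×10^-6 = 8.802×10^-5 mol/kg
α₀ = 1/(1 + K1/[H⁺] + K1K2/[H⁺]²) = 1/(1 + 10^+1.24 + 10^-1.01) = 0.05413
DIC = [CO2*]/α₀ = 8.802×10^-5 / 0.05413 = 1.626 mmol/kg
CA = (α₁ + 2α₂)·DIC = (0.9406 + 2×0.005289) × 1.626 = 1.55 mmol/kg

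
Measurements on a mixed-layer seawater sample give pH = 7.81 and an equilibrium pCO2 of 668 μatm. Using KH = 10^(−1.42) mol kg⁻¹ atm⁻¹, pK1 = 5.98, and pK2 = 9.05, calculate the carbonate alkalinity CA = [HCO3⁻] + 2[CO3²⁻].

[CO2*] = KH · pCO2 = 10^(−1.42) × 668×10^-6 = 2.540×10^-5 mol/kg
α₀ = 1/(1 + K1/[H⁺] + K1K2/[H⁺]²) = 1/(1 + 10^+1.83 + 10^+0.59) = 0.01379
DIC = [CO2*]/α₀ = 2.540×10^-5 / 0.01379 = 1.841 mmol/kg
CA = (α₁ + 2α₂)·DIC = (0.9325 + 2×0.05366) × 1.841 = 1.91 mmol/kg

CA = 1.91 mmol/kg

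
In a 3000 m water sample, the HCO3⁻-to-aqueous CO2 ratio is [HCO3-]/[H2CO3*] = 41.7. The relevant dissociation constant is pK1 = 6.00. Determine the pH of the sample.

pH = 7.62

From K1 = [H⁺][HCO3-]/[H2CO3*]:  pH = pK1 + log₁₀([HCO3-]/[H2CO3*])
log₁₀(41.7) = +1.620
pH = 6.00 + (+1.620) = 7.62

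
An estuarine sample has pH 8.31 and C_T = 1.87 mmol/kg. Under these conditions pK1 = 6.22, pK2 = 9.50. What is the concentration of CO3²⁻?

α₂ = 1 / (1 + [H⁺]/K2 + [H⁺]²/(K1K2)) = 1 / (1 + 10^+1.19 + 10^-0.90)
   = 1 / (1 + 15.488 + 0.12589) = 1/16.614 = 0.06019
[CO3²⁻] = α₂ × DIC = 0.06019 × 1.87 = 0.113 mmol/kg

[CO3²⁻] = 0.113 mmol/kg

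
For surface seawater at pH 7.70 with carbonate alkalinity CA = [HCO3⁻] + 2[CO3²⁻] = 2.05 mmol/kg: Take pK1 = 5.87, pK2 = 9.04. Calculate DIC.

CA = [HCO3⁻] + 2[CO3²⁻] = (α₁ + 2α₂)·DIC
At pH 7.70: [H⁺]/K1 = 10^-1.83 = 0.014791, K2/[H⁺] = 10^-1.34 = 0.045709
α₁ = 1/(1 + 0.014791 + 0.045709) = 1/1.0605 = 0.9430; α₂ = α₁·K2/[H⁺] = 0.04310
α₁ + 2α₂ = 1.0292
DIC = CA / (α₁ + 2α₂) = 2.05 / 1.0292 = 1.99 mmol/kg

DIC = 1.99 mmol/kg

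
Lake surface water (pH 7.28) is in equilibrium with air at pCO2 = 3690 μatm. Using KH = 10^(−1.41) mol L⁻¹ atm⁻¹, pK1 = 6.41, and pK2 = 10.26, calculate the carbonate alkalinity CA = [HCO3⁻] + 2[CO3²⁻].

CA = 1.07 mmol/L

[CO2*] = KH · pCO2 = 10^(−1.41) × 3690×10^-6 = 1.436×10^-4 mol/L
α₀ = 1/(1 + K1/[H⁺] + K1K2/[H⁺]²) = 1/(1 + 10^+0.87 + 10^-2.11) = 0.1188
DIC = [CO2*]/α₀ = 1.436×10^-4 / 0.1188 = 1.209 mmol/L
CA = (α₁ + 2α₂)·DIC = (0.8803 + 2×0.0009218) × 1.209 = 1.07 mmol/L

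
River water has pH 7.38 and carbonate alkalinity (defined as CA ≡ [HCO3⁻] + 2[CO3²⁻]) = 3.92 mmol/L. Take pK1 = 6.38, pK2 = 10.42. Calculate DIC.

CA = [HCO3⁻] + 2[CO3²⁻] = (α₁ + 2α₂)·DIC
At pH 7.38: [H⁺]/K1 = 10^-1.00 = 0.10000, K2/[H⁺] = 10^-3.04 = 0.00091201
α₁ = 1/(1 + 0.10000 + 0.00091201) = 1/1.1009 = 0.9083; α₂ = α₁·K2/[H⁺] = 0.0008284
α₁ + 2α₂ = 0.9100
DIC = CA / (α₁ + 2α₂) = 3.92 / 0.9100 = 4.31 mmol/L

DIC = 4.31 mmol/L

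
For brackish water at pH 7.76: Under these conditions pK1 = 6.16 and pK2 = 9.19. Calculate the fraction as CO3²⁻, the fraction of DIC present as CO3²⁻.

α₂ = 1 / (1 + [H⁺]/K2 + [H⁺]²/(K1K2)) = 1 / (1 + 10^+1.43 + 10^-0.17)
   = 1 / (1 + 26.915 + 0.67608) = 1/28.591 = 0.03498

α₂ = 0.0350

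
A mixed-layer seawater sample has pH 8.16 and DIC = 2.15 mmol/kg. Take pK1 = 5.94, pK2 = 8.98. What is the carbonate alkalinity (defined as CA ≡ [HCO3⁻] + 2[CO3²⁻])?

CA = 2.42 mmol/kg

CA = [HCO3⁻] + 2[CO3²⁻] = (α₁ + 2α₂)·DIC
At pH 8.16: [H⁺]/K1 = 10^-2.22 = 0.0060256, K2/[H⁺] = 10^-0.82 = 0.15136
α₁ = 1/(1 + 0.0060256 + 0.15136) = 1/1.1574 = 0.8640; α₂ = α₁·K2/[H⁺] = 0.1308
α₁ + 2α₂ = 1.1256
CA = 1.1256 × 2.15 = 2.42 mmol/kg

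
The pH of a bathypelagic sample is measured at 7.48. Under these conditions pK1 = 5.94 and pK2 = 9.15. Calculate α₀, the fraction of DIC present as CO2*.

α₀ = 0.0275

α₀ = 1 / (1 + K1/[H⁺] + K1K2/[H⁺]²) = 1 / (1 + 10^+1.54 + 10^-0.13)
   = 1 / (1 + 34.674 + 0.74131) = 1/36.415 = 0.02746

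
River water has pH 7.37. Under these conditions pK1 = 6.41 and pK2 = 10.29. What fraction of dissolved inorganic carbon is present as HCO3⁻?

α₁ = 0.900

α₁ = 1 / (1 + [H⁺]/K1 + K2/[H⁺]) = 1 / (1 + 10^-0.96 + 10^-2.92)
   = 1 / (1 + 0.10965 + 0.0012023) = 1/1.1109 = 0.9002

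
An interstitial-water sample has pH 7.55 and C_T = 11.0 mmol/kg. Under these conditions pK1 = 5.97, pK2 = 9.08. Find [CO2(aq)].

[CO2*] = 0.274 mmol/kg

α₀ = 1 / (1 + K1/[H⁺] + K1K2/[H⁺]²) = 1 / (1 + 10^+1.58 + 10^+0.05)
   = 1 / (1 + 38.019 + 1.1220) = 1/40.141 = 0.02491
[CO2*] = α₀ × DIC = 0.02491 × 11.0 = 0.274 mmol/kg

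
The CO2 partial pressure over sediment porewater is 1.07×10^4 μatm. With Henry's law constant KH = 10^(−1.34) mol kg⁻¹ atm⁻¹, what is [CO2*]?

[CO2*] = 489 μmol/kg

KH = 10^(−1.34) = 4.571×10^-2 mol kg⁻¹ atm⁻¹
[CO2*] = KH · pCO2 = 4.571×10^-2 × 1.07×10^4×10^-6 atm = 4.89×10^-4 mol/kg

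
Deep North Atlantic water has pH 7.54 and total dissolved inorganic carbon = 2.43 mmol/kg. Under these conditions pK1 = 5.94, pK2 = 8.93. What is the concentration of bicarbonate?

[HCO3⁻] = 2.28 mmol/kg

α₁ = 1 / (1 + [H⁺]/K1 + K2/[H⁺]) = 1 / (1 + 10^-1.60 + 10^-1.39)
   = 1 / (1 + 0.025119 + 0.040738) = 1/1.0659 = 0.9382
[HCO3⁻] = α₁ × DIC = 0.9382 × 2.43 = 2.28 mmol/kg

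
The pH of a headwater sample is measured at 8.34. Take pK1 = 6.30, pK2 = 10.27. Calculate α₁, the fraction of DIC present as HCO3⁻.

α₁ = 1 / (1 + [H⁺]/K1 + K2/[H⁺]) = 1 / (1 + 10^-2.04 + 10^-1.93)
   = 1 / (1 + 0.0091201 + 0.011749) = 1/1.0209 = 0.9796

α₁ = 0.980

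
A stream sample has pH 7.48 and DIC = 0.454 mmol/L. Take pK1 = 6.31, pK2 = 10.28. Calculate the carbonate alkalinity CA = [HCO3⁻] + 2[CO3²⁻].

CA = 0.426 mmol/L

CA = [HCO3⁻] + 2[CO3²⁻] = (α₁ + 2α₂)·DIC
At pH 7.48: [H⁺]/K1 = 10^-1.17 = 0.067608, K2/[H⁺] = 10^-2.80 = 0.0015849
α₁ = 1/(1 + 0.067608 + 0.0015849) = 1/1.0692 = 0.9353; α₂ = α₁·K2/[H⁺] = 0.001482
α₁ + 2α₂ = 0.9382
CA = 0.9382 × 0.454 = 0.426 mmol/L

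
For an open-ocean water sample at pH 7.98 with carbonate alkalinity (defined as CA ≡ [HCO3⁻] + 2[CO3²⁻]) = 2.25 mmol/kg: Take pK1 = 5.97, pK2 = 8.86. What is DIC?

CA = [HCO3⁻] + 2[CO3²⁻] = (α₁ + 2α₂)·DIC
At pH 7.98: [H⁺]/K1 = 10^-2.01 = 0.0097724, K2/[H⁺] = 10^-0.88 = 0.13183
α₁ = 1/(1 + 0.0097724 + 0.13183) = 1/1.1416 = 0.8760; α₂ = α₁·K2/[H⁺] = 0.1155
α₁ + 2α₂ = 1.1069
DIC = CA / (α₁ + 2α₂) = 2.25 / 1.1069 = 2.03 mmol/kg

DIC = 2.03 mmol/kg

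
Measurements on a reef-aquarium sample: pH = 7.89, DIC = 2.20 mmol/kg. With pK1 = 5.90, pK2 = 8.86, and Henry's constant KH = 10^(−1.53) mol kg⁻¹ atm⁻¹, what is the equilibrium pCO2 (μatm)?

α₀ = 1 / (1 + K1/[H⁺] + K1K2/[H⁺]²) = 1 / (1 + 10^+1.99 + 10^+1.02)
   = 1 / (1 + 97.724 + 10.471) = 1/109.20 = 0.009158
[CO2*] = α₀ × DIC = 0.009158 × 2.20 = 0.02015 mmol/kg
pCO2 = [CO2*]/KH = 2.015×10^-5 / 2.951×10^-2 = 683 μatm

pCO2 = 683 μatm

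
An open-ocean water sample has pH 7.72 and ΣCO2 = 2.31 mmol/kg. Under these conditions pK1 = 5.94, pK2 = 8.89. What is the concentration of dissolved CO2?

[CO2*] = 0.0354 mmol/kg

α₀ = 1 / (1 + K1/[H⁺] + K1K2/[H⁺]²) = 1 / (1 + 10^+1.78 + 10^+0.61)
   = 1 / (1 + 60.256 + 4.0738) = 1/65.330 = 0.01531
[CO2*] = α₀ × DIC = 0.01531 × 2.31 = 0.0354 mmol/kg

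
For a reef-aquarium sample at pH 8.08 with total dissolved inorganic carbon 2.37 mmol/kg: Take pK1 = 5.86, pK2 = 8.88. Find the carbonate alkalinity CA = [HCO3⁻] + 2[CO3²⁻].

CA = 2.68 mmol/kg

CA = [HCO3⁻] + 2[CO3²⁻] = (α₁ + 2α₂)·DIC
At pH 8.08: [H⁺]/K1 = 10^-2.22 = 0.0060256, K2/[H⁺] = 10^-0.80 = 0.15849
α₁ = 1/(1 + 0.0060256 + 0.15849) = 1/1.1645 = 0.8587; α₂ = α₁·K2/[H⁺] = 0.1361
α₁ + 2α₂ = 1.1309
CA = 1.1309 × 2.37 = 2.68 mmol/kg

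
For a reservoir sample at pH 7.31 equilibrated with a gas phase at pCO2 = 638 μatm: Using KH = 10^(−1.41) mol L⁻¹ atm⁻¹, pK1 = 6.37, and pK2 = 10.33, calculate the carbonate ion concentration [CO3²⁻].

[CO3²⁻] = 0.206 μmol/L

[CO2*] = KH · pCO2 = 10^(−1.41) × 638×10^-6 = 2.482×10^-5 mol/L
α₀ = 1/(1 + K1/[H⁺] + K1K2/[H⁺]²) = 1/(1 + 10^+0.94 + 10^-2.08) = 0.1029
DIC = [CO2*]/α₀ = 2.482×10^-5 / 0.1029 = 0.2412 mmol/L
[CO3²⁻] = α₂·DIC; α₂ = 0.0008559, so [CO3²⁻] = 0.0008559 × 0.2412 = 0.000206 mmol/L = 0.206 μmol/L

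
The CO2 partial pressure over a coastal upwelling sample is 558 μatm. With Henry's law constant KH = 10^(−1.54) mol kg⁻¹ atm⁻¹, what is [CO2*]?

KH = 10^(−1.54) = 2.884×10^-2 mol kg⁻¹ atm⁻¹
[CO2*] = KH · pCO2 = 2.884×10^-2 × 558×10^-6 atm = 1.61×10^-5 mol/kg

[CO2*] = 16.1 μmol/kg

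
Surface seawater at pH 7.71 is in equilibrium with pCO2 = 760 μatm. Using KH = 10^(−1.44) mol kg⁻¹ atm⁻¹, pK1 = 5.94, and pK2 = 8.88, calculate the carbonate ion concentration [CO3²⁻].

[CO3²⁻] = 0.110 mmol/kg

[CO2*] = KH · pCO2 = 10^(−1.44) × 760×10^-6 = 2.759×10^-5 mol/kg
α₀ = 1/(1 + K1/[H⁺] + K1K2/[H⁺]²) = 1/(1 + 10^+1.77 + 10^+0.60) = 0.01566
DIC = [CO2*]/α₀ = 2.759×10^-5 / 0.01566 = 1.762 mmol/kg
[CO3²⁻] = α₂·DIC; α₂ = 0.06234, so [CO3²⁻] = 0.06234 × 1.762 = 0.110 mmol/kg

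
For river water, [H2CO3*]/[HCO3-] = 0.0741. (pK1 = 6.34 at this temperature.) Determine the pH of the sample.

From K1 = [H⁺][HCO3-]/[H2CO3*]:  pH = pK1 − log₁₀([H2CO3*]/[HCO3-])
log₁₀(0.0741) = -1.130
pH = 6.34 − (-1.130) = 7.47

pH = 7.47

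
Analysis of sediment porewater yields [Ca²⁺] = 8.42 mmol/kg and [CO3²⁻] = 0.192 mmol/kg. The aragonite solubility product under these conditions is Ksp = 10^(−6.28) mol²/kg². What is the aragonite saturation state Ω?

Ω = 3.08

Ksp = 10^(−6.28) = 5.248×10^-7
Ω = [Ca²⁺][CO3²⁻]/Ksp = (8.42×10^-3)(0.192×10^-3) / 5.248×10^-7 = 3.08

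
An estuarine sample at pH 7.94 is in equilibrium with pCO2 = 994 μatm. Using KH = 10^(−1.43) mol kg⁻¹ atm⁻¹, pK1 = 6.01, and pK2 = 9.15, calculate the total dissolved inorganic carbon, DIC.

DIC = 3.37 mmol/kg

[CO2*] = KH · pCO2 = 10^(−1.43) × 994×10^-6 = 3.693×10^-5 mol/kg
α₀ = 1/(1 + K1/[H⁺] + K1K2/[H⁺]²) = 1/(1 + 10^+1.93 + 10^+0.72) = 0.01095
DIC = [CO2*]/α₀ = 3.693×10^-5 / 0.01095 = 3.37 mmol/kg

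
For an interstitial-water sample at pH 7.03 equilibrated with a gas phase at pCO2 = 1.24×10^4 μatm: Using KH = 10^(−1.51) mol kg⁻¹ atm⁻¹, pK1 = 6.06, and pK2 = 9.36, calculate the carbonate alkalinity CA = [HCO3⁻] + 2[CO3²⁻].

CA = 3.61 mmol/kg

[CO2*] = KH · pCO2 = 10^(−1.51) × 1.24×10^4×10^-6 = 3.832×10^-4 mol/kg
α₀ = 1/(1 + K1/[H⁺] + K1K2/[H⁺]²) = 1/(1 + 10^+0.97 + 10^-1.36) = 0.09637
DIC = [CO2*]/α₀ = 3.832×10^-4 / 0.09637 = 3.976 mmol/kg
CA = (α₁ + 2α₂)·DIC = (0.8994 + 2×0.004207) × 3.976 = 3.61 mmol/kg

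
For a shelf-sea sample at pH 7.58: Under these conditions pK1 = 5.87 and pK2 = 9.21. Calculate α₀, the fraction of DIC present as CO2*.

α₀ = 1 / (1 + K1/[H⁺] + K1K2/[H⁺]²) = 1 / (1 + 10^+1.71 + 10^+0.08)
   = 1 / (1 + 51.286 + 1.2023) = 1/53.488 = 0.01870

α₀ = 0.0187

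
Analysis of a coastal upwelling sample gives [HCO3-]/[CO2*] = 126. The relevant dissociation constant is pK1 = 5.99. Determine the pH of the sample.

From K1 = [H⁺][HCO3-]/[CO2*]:  pH = pK1 + log₁₀([HCO3-]/[CO2*])
log₁₀(126) = +2.100
pH = 5.99 + (+2.100) = 8.09

pH = 8.09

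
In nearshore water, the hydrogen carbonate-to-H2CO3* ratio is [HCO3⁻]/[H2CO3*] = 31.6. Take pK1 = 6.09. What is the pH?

From K1 = [H⁺][HCO3⁻]/[H2CO3*]:  pH = pK1 + log₁₀([HCO3⁻]/[H2CO3*])
log₁₀(31.6) = +1.500
pH = 6.09 + (+1.500) = 7.59

pH = 7.59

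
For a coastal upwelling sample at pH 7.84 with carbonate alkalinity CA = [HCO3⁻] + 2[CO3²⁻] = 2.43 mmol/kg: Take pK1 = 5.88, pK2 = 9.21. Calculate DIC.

DIC = 2.36 mmol/kg

CA = [HCO3⁻] + 2[CO3²⁻] = (α₁ + 2α₂)·DIC
At pH 7.84: [H⁺]/K1 = 10^-1.96 = 0.010965, K2/[H⁺] = 10^-1.37 = 0.042658
α₁ = 1/(1 + 0.010965 + 0.042658) = 1/1.0536 = 0.9491; α₂ = α₁·K2/[H⁺] = 0.04049
α₁ + 2α₂ = 1.0301
DIC = CA / (α₁ + 2α₂) = 2.43 / 1.0301 = 2.36 mmol/kg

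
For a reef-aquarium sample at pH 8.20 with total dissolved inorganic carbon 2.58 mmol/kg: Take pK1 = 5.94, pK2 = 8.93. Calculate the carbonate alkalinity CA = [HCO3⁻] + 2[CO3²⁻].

CA = [HCO3⁻] + 2[CO3²⁻] = (α₁ + 2α₂)·DIC
At pH 8.20: [H⁺]/K1 = 10^-2.26 = 0.0054954, K2/[H⁺] = 10^-0.73 = 0.18621
α₁ = 1/(1 + 0.0054954 + 0.18621) = 1/1.1917 = 0.8391; α₂ = α₁·K2/[H⁺] = 0.1563
α₁ + 2α₂ = 1.1516
CA = 1.1516 × 2.58 = 2.97 mmol/kg

CA = 2.97 mmol/kg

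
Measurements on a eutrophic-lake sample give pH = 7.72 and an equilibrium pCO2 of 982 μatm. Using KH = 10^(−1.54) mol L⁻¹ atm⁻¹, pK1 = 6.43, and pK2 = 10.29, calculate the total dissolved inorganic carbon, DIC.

DIC = 0.582 mmol/L

[CO2*] = KH · pCO2 = 10^(−1.54) × 982×10^-6 = 2.832×10^-5 mol/L
α₀ = 1/(1 + K1/[H⁺] + K1K2/[H⁺]²) = 1/(1 + 10^+1.29 + 10^-1.28) = 0.04866
DIC = [CO2*]/α₀ = 2.832×10^-5 / 0.04866 = 0.582 mmol/L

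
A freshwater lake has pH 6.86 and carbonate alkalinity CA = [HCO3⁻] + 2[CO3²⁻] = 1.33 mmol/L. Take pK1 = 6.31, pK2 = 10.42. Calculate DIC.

DIC = 1.70 mmol/L

CA = [HCO3⁻] + 2[CO3²⁻] = (α₁ + 2α₂)·DIC
At pH 6.86: [H⁺]/K1 = 10^-0.55 = 0.28184, K2/[H⁺] = 10^-3.56 = 0.00027542
α₁ = 1/(1 + 0.28184 + 0.00027542) = 1/1.2821 = 0.7800; α₂ = α₁·K2/[H⁺] = 0.0002148
α₁ + 2α₂ = 0.7804
DIC = CA / (α₁ + 2α₂) = 1.33 / 0.7804 = 1.70 mmol/L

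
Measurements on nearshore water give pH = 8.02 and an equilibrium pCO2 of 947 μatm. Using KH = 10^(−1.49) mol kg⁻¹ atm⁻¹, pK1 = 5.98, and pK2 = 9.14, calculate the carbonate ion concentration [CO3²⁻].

[CO3²⁻] = 0.255 mmol/kg

[CO2*] = KH · pCO2 = 10^(−1.49) × 947×10^-6 = 3.064×10^-5 mol/kg
α₀ = 1/(1 + K1/[H⁺] + K1K2/[H⁺]²) = 1/(1 + 10^+2.04 + 10^+0.92) = 0.008406
DIC = [CO2*]/α₀ = 3.064×10^-5 / 0.008406 = 3.646 mmol/kg
[CO3²⁻] = α₂·DIC; α₂ = 0.06992, so [CO3²⁻] = 0.06992 × 3.646 = 0.255 mmol/kg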